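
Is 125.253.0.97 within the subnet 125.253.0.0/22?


Subnet network: 125.253.0.0
Test IP AND mask: 125.253.0.0
Yes, 125.253.0.97 is in 125.253.0.0/22


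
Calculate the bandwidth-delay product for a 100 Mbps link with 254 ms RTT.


BDP = bandwidth * RTT
= 100 Mbps * 254 ms
= 100 * 1e6 * 254 / 1000 bits
= 25400000 bits
= 3175000 bytes
= 3100.5859 KB
BDP = 25400000 bits (3175000 bytes)


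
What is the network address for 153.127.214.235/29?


IP:   10011001.01111111.11010110.11101011
Mask: 11111111.11111111.11111111.11111000
AND operation:
Net:  10011001.01111111.11010110.11101000
Network: 153.127.214.232/29


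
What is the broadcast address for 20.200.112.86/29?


Network: 20.200.112.80/29
Host bits = 3
Set all host bits to 1:
Broadcast: 20.200.112.87


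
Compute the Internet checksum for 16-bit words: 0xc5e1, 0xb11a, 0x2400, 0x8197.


Sum all words (with carry folding):
+ 0xc5e1 = 0xc5e1
+ 0xb11a = 0x76fc
+ 0x2400 = 0x9afc
+ 0x8197 = 0x1c94
One's complement: ~0x1c94
Checksum = 0xe36b


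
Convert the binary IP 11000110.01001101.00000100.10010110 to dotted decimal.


11000110 = 198
01001101 = 77
00000100 = 4
10010110 = 150
IP: 198.77.4.150


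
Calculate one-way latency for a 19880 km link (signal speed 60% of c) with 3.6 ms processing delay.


Speed = 0.6 * 3e5 km/s = 180000 km/s
Propagation delay = 19880 / 180000 = 0.1104 s = 110.4444 ms
Processing delay = 3.6 ms
Total one-way latency = 114.0444 ms


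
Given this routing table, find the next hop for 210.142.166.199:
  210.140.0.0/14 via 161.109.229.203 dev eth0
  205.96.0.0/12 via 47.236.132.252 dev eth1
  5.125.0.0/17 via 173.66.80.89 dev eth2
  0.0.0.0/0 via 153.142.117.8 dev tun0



Longest prefix match for 210.142.166.199:
  /14 210.140.0.0: MATCH
  /12 205.96.0.0: no
  /17 5.125.0.0: no
  /0 0.0.0.0: MATCH
Selected: next-hop 161.109.229.203 via eth0 (matched /14)


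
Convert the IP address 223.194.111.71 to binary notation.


223 = 11011111
194 = 11000010
111 = 01101111
71 = 01000111
Binary: 11011111.11000010.01101111.01000111


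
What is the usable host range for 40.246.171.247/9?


Network: 40.128.0.0
Broadcast: 40.255.255.255
First usable = network + 1
Last usable = broadcast - 1
Range: 40.128.0.1 to 40.255.255.254


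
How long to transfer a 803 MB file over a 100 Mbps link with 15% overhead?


Effective throughput = 100 * (1 - 15/100) = 85 Mbps
File size in Mb = 803 * 8 = 6424 Mb
Time = 6424 / 85
Time = 75.5765 seconds


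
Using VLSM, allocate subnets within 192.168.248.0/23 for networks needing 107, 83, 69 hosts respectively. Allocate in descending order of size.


107 hosts -> /25 (126 usable): 192.168.248.0/25
83 hosts -> /25 (126 usable): 192.168.248.128/25
69 hosts -> /25 (126 usable): 192.168.249.0/25
Allocation: 192.168.248.0/25 (107 hosts, 126 usable); 192.168.248.128/25 (83 hosts, 126 usable); 192.168.249.0/25 (69 hosts, 126 usable)


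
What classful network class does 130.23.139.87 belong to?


First octet: 130
Binary: 10000010
10xxxxxx -> Class B (128-191)
Class B, default mask 255.255.0.0 (/16)


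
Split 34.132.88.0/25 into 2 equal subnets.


New prefix = 25 + 1 = 26
Each subnet has 64 addresses
  34.132.88.0/26
  34.132.88.64/26
Subnets: 34.132.88.0/26, 34.132.88.64/26


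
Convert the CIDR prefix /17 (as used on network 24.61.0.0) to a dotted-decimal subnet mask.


/17 means 17 network bits, 15 host bits
Binary: 11111111111111111000000000000000
Mask: 255.255.128.0


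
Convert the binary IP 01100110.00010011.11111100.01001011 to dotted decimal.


01100110 = 102
00010011 = 19
11111100 = 252
01001011 = 75
IP: 102.19.252.75


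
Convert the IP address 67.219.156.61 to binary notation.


67 = 01000011
219 = 11011011
156 = 10011100
61 = 00111101
Binary: 01000011.11011011.10011100.00111101


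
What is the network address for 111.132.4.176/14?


IP:   01101111.10000100.00000100.10110000
Mask: 11111111.11111100.00000000.00000000
AND operation:
Net:  01101111.10000100.00000000.00000000
Network: 111.132.0.0/14


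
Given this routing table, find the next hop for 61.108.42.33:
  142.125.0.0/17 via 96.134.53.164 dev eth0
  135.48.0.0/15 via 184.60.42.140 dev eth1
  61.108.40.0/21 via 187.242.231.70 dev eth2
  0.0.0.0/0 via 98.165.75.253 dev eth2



Longest prefix match for 61.108.42.33:
  /17 142.125.0.0: no
  /15 135.48.0.0: no
  /21 61.108.40.0: MATCH
  /0 0.0.0.0: MATCH
Selected: next-hop 187.242.231.70 via eth2 (matched /21)


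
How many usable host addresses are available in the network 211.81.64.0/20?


Host bits = 32 - 20 = 12
Total addresses = 2^12 = 4096
Usable = total - 2 (network and broadcast)
Usable hosts: 4094


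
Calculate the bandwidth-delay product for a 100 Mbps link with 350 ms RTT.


BDP = bandwidth * RTT
= 100 Mbps * 350 ms
= 100 * 1e6 * 350 / 1000 bits
= 35000000 bits
= 4375000 bytes
= 4272.4609 KB
BDP = 35000000 bits (4375000 bytes)


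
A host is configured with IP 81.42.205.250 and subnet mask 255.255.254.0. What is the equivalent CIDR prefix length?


Binary: 11111111.11111111.11111110.00000000
Count leading 1s
Prefix: /23


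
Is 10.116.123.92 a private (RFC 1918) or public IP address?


RFC 1918 private ranges:
  10.0.0.0/8 (10.0.0.0 - 10.255.255.255)
  172.16.0.0/12 (172.16.0.0 - 172.31.255.255)
  192.168.0.0/16 (192.168.0.0 - 192.168.255.255)
Private (in 10.0.0.0/8)


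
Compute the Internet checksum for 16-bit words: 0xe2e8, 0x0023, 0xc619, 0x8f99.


Sum all words (with carry folding):
+ 0xe2e8 = 0xe2e8
+ 0x0023 = 0xe30b
+ 0xc619 = 0xa925
+ 0x8f99 = 0x38bf
One's complement: ~0x38bf
Checksum = 0xc740


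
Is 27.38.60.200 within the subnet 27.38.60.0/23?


Subnet network: 27.38.60.0
Test IP AND mask: 27.38.60.0
Yes, 27.38.60.200 is in 27.38.60.0/23


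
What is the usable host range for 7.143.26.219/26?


Network: 7.143.26.192
Broadcast: 7.143.26.255
First usable = network + 1
Last usable = broadcast - 1
Range: 7.143.26.193 to 7.143.26.254


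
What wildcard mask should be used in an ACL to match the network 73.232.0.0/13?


Subnet mask: 255.248.0.0
Wildcard = 255.255.255.255 - subnet mask
255 - 255 = 0
255 - 248 = 7
255 - 0 = 255
255 - 0 = 255
Wildcard: 0.7.255.255


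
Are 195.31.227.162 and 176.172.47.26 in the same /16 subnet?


Mask: 255.255.0.0
195.31.227.162 AND mask = 195.31.0.0
176.172.47.26 AND mask = 176.172.0.0
No, different subnets (195.31.0.0 vs 176.172.0.0)


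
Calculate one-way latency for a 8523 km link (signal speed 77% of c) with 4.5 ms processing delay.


Speed = 0.77 * 3e5 km/s = 231000 km/s
Propagation delay = 8523 / 231000 = 0.0369 s = 36.8961 ms
Processing delay = 4.5 ms
Total one-way latency = 41.3961 ms


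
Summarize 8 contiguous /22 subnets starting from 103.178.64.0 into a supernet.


Original prefix: /22
Number of subnets: 8 = 2^3
New prefix = 22 - 3 = 19
Supernet: 103.178.64.0/19


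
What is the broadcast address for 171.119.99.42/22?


Network: 171.119.96.0/22
Host bits = 10
Set all host bits to 1:
Broadcast: 171.119.99.255


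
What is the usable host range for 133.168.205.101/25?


Network: 133.168.205.0
Broadcast: 133.168.205.127
First usable = network + 1
Last usable = broadcast - 1
Range: 133.168.205.1 to 133.168.205.126


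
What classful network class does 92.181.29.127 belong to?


First octet: 92
Binary: 01011100
0xxxxxxx -> Class A (1-126)
Class A, default mask 255.0.0.0 (/8)


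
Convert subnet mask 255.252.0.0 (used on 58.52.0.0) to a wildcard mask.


Subnet mask: 255.252.0.0
Wildcard = 255.255.255.255 - subnet mask
255 - 255 = 0
255 - 252 = 3
255 - 0 = 255
255 - 0 = 255
Wildcard: 0.3.255.255


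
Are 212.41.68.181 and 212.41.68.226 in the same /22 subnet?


Mask: 255.255.252.0
212.41.68.181 AND mask = 212.41.68.0
212.41.68.226 AND mask = 212.41.68.0
Yes, same subnet (212.41.68.0)


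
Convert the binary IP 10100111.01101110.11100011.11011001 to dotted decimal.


10100111 = 167
01101110 = 110
11100011 = 227
11011001 = 217
IP: 167.110.227.217


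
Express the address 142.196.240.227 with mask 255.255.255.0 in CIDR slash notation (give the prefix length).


Binary: 11111111.11111111.11111111.00000000
Count leading 1s
Prefix: /24


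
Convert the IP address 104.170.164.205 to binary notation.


104 = 01101000
170 = 10101010
164 = 10100100
205 = 11001101
Binary: 01101000.10101010.10100100.11001101


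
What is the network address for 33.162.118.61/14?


IP:   00100001.10100010.01110110.00111101
Mask: 11111111.11111100.00000000.00000000
AND operation:
Net:  00100001.10100000.00000000.00000000
Network: 33.160.0.0/14


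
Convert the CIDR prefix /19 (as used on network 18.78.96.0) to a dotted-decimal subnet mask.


/19 means 19 network bits, 13 host bits
Binary: 11111111111111111110000000000000
Mask: 255.255.224.0


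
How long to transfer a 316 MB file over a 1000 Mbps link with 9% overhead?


Effective throughput = 1000 * (1 - 9/100) = 910 Mbps
File size in Mb = 316 * 8 = 2528 Mb
Time = 2528 / 910
Time = 2.778 seconds


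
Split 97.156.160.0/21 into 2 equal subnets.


New prefix = 21 + 1 = 22
Each subnet has 1024 addresses
  97.156.160.0/22
  97.156.164.0/22
Subnets: 97.156.160.0/22, 97.156.164.0/22


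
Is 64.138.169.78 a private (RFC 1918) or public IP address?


RFC 1918 private ranges:
  10.0.0.0/8 (10.0.0.0 - 10.255.255.255)
  172.16.0.0/12 (172.16.0.0 - 172.31.255.255)
  192.168.0.0/16 (192.168.0.0 - 192.168.255.255)
Public (not in any RFC 1918 range)


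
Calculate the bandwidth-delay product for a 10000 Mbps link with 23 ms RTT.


BDP = bandwidth * RTT
= 10000 Mbps * 23 ms
= 10000 * 1e6 * 23 / 1000 bits
= 230000000 bits
= 28750000 bytes
= 28076.1719 KB
BDP = 230000000 bits (28750000 bytes)


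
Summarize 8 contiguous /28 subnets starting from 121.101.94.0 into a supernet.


Original prefix: /28
Number of subnets: 8 = 2^3
New prefix = 28 - 3 = 25
Supernet: 121.101.94.0/25


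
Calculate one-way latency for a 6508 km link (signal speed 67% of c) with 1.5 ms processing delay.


Speed = 0.67 * 3e5 km/s = 201000 km/s
Propagation delay = 6508 / 201000 = 0.0324 s = 32.3781 ms
Processing delay = 1.5 ms
Total one-way latency = 33.8781 ms


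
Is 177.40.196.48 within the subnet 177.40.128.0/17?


Subnet network: 177.40.128.0
Test IP AND mask: 177.40.128.0
Yes, 177.40.196.48 is in 177.40.128.0/17


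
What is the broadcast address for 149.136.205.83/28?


Network: 149.136.205.80/28
Host bits = 4
Set all host bits to 1:
Broadcast: 149.136.205.95


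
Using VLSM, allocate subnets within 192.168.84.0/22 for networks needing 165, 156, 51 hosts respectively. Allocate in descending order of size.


165 hosts -> /24 (254 usable): 192.168.84.0/24
156 hosts -> /24 (254 usable): 192.168.85.0/24
51 hosts -> /26 (62 usable): 192.168.86.0/26
Allocation: 192.168.84.0/24 (165 hosts, 254 usable); 192.168.85.0/24 (156 hosts, 254 usable); 192.168.86.0/26 (51 hosts, 62 usable)


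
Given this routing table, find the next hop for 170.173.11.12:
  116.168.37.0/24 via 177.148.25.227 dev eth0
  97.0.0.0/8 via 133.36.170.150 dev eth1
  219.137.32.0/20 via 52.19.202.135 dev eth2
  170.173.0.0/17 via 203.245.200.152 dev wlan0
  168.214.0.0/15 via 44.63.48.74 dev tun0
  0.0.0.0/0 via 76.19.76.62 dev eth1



Longest prefix match for 170.173.11.12:
  /24 116.168.37.0: no
  /8 97.0.0.0: no
  /20 219.137.32.0: no
  /17 170.173.0.0: MATCH
  /15 168.214.0.0: no
  /0 0.0.0.0: MATCH
Selected: next-hop 203.245.200.152 via wlan0 (matched /17)


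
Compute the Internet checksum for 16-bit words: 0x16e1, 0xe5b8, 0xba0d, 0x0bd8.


Sum all words (with carry folding):
+ 0x16e1 = 0x16e1
+ 0xe5b8 = 0xfc99
+ 0xba0d = 0xb6a7
+ 0x0bd8 = 0xc27f
One's complement: ~0xc27f
Checksum = 0x3d80


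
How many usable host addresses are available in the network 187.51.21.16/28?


Host bits = 32 - 28 = 4
Total addresses = 2^4 = 16
Usable = total - 2 (network and broadcast)
Usable hosts: 14


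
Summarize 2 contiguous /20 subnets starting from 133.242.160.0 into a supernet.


Original prefix: /20
Number of subnets: 2 = 2^1
New prefix = 20 - 1 = 19
Supernet: 133.242.160.0/19


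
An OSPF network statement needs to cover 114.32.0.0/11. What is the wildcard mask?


Subnet mask: 255.224.0.0
Wildcard = 255.255.255.255 - subnet mask
255 - 255 = 0
255 - 224 = 31
255 - 0 = 255
255 - 0 = 255
Wildcard: 0.31.255.255


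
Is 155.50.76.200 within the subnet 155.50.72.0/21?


Subnet network: 155.50.72.0
Test IP AND mask: 155.50.72.0
Yes, 155.50.76.200 is in 155.50.72.0/21


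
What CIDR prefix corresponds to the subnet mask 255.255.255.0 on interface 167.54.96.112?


Binary: 11111111.11111111.11111111.00000000
Count leading 1s
Prefix: /24


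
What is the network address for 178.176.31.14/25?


IP:   10110010.10110000.00011111.00001110
Mask: 11111111.11111111.11111111.10000000
AND operation:
Net:  10110010.10110000.00011111.00000000
Network: 178.176.31.0/25


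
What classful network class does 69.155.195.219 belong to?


First octet: 69
Binary: 01000101
0xxxxxxx -> Class A (1-126)
Class A, default mask 255.0.0.0 (/8)


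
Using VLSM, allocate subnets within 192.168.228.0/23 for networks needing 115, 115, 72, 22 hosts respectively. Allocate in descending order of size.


115 hosts -> /25 (126 usable): 192.168.228.0/25
115 hosts -> /25 (126 usable): 192.168.228.128/25
72 hosts -> /25 (126 usable): 192.168.229.0/25
22 hosts -> /27 (30 usable): 192.168.229.128/27
Allocation: 192.168.228.0/25 (115 hosts, 126 usable); 192.168.228.128/25 (115 hosts, 126 usable); 192.168.229.0/25 (72 hosts, 126 usable); 192.168.229.128/27 (22 hosts, 30 usable)


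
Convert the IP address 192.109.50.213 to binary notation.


192 = 11000000
109 = 01101101
50 = 00110010
213 = 11010101
Binary: 11000000.01101101.00110010.11010101


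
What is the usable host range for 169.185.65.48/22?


Network: 169.185.64.0
Broadcast: 169.185.67.255
First usable = network + 1
Last usable = broadcast - 1
Range: 169.185.64.1 to 169.185.67.254


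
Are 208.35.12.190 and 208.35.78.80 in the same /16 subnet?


Mask: 255.255.0.0
208.35.12.190 AND mask = 208.35.0.0
208.35.78.80 AND mask = 208.35.0.0
Yes, same subnet (208.35.0.0)


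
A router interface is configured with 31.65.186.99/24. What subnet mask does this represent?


/24 means 24 network bits, 8 host bits
Binary: 11111111111111111111111100000000
Mask: 255.255.255.0


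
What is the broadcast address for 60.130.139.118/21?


Network: 60.130.136.0/21
Host bits = 11
Set all host bits to 1:
Broadcast: 60.130.143.255


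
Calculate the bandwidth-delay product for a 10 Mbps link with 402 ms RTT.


BDP = bandwidth * RTT
= 10 Mbps * 402 ms
= 10 * 1e6 * 402 / 1000 bits
= 4020000 bits
= 502500 bytes
= 490.7227 KB
BDP = 4020000 bits (502500 bytes)


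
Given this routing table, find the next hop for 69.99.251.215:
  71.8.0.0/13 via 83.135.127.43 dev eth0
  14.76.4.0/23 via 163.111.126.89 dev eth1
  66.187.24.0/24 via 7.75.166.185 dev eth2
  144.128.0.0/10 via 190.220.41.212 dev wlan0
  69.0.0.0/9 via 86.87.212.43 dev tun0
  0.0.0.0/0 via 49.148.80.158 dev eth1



Longest prefix match for 69.99.251.215:
  /13 71.8.0.0: no
  /23 14.76.4.0: no
  /24 66.187.24.0: no
  /10 144.128.0.0: no
  /9 69.0.0.0: MATCH
  /0 0.0.0.0: MATCH
Selected: next-hop 86.87.212.43 via tun0 (matched /9)


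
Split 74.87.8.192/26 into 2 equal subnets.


New prefix = 26 + 1 = 27
Each subnet has 32 addresses
  74.87.8.192/27
  74.87.8.224/27
Subnets: 74.87.8.192/27, 74.87.8.224/27


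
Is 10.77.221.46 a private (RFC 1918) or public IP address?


RFC 1918 private ranges:
  10.0.0.0/8 (10.0.0.0 - 10.255.255.255)
  172.16.0.0/12 (172.16.0.0 - 172.31.255.255)
  192.168.0.0/16 (192.168.0.0 - 192.168.255.255)
Private (in 10.0.0.0/8)


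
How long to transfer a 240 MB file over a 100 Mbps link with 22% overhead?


Effective throughput = 100 * (1 - 22/100) = 78 Mbps
File size in Mb = 240 * 8 = 1920 Mb
Time = 1920 / 78
Time = 24.6154 seconds


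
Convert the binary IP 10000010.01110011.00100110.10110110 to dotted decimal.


10000010 = 130
01110011 = 115
00100110 = 38
10110110 = 182
IP: 130.115.38.182


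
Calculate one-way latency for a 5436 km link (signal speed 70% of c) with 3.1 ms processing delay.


Speed = 0.7 * 3e5 km/s = 210000 km/s
Propagation delay = 5436 / 210000 = 0.0259 s = 25.8857 ms
Processing delay = 3.1 ms
Total one-way latency = 28.9857 ms


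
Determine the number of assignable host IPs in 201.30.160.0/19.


Host bits = 32 - 19 = 13
Total addresses = 2^13 = 8192
Usable = total - 2 (network and broadcast)
Usable hosts: 8190


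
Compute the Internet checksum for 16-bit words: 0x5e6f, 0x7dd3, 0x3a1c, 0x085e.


Sum all words (with carry folding):
+ 0x5e6f = 0x5e6f
+ 0x7dd3 = 0xdc42
+ 0x3a1c = 0x165f
+ 0x085e = 0x1ebd
One's complement: ~0x1ebd
Checksum = 0xe142


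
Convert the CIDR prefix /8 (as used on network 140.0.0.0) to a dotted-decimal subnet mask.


/8 means 8 network bits, 24 host bits
Binary: 11111111000000000000000000000000
Mask: 255.0.0.0


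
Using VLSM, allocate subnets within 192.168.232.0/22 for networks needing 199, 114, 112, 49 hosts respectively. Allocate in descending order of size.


199 hosts -> /24 (254 usable): 192.168.232.0/24
114 hosts -> /25 (126 usable): 192.168.233.0/25
112 hosts -> /25 (126 usable): 192.168.233.128/25
49 hosts -> /26 (62 usable): 192.168.234.0/26
Allocation: 192.168.232.0/24 (199 hosts, 254 usable); 192.168.233.0/25 (114 hosts, 126 usable); 192.168.233.128/25 (112 hosts, 126 usable); 192.168.234.0/26 (49 hosts, 62 usable)


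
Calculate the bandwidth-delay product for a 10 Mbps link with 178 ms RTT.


BDP = bandwidth * RTT
= 10 Mbps * 178 ms
= 10 * 1e6 * 178 / 1000 bits
= 1780000 bits
= 222500 bytes
= 217.2852 KB
BDP = 1780000 bits (222500 bytes)


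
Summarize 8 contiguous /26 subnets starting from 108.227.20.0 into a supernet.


Original prefix: /26
Number of subnets: 8 = 2^3
New prefix = 26 - 3 = 23
Supernet: 108.227.20.0/23


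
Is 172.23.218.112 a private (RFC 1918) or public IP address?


RFC 1918 private ranges:
  10.0.0.0/8 (10.0.0.0 - 10.255.255.255)
  172.16.0.0/12 (172.16.0.0 - 172.31.255.255)
  192.168.0.0/16 (192.168.0.0 - 192.168.255.255)
Private (in 172.16.0.0/12)


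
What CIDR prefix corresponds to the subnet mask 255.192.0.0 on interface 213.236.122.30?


Binary: 11111111.11000000.00000000.00000000
Count leading 1s
Prefix: /10


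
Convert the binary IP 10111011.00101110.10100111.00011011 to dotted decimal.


10111011 = 187
00101110 = 46
10100111 = 167
00011011 = 27
IP: 187.46.167.27


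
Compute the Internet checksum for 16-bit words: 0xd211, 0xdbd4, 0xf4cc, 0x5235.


Sum all words (with carry folding):
+ 0xd211 = 0xd211
+ 0xdbd4 = 0xade6
+ 0xf4cc = 0xa2b3
+ 0x5235 = 0xf4e8
One's complement: ~0xf4e8
Checksum = 0x0b17


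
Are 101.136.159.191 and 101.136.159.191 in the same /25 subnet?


Mask: 255.255.255.128
101.136.159.191 AND mask = 101.136.159.128
101.136.159.191 AND mask = 101.136.159.128
Yes, same subnet (101.136.159.128)


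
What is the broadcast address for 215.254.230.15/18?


Network: 215.254.192.0/18
Host bits = 14
Set all host bits to 1:
Broadcast: 215.254.255.255


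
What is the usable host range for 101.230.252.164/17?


Network: 101.230.128.0
Broadcast: 101.230.255.255
First usable = network + 1
Last usable = broadcast - 1
Range: 101.230.128.1 to 101.230.255.254


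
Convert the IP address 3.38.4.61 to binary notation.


3 = 00000011
38 = 00100110
4 = 00000100
61 = 00111101
Binary: 00000011.00100110.00000100.00111101


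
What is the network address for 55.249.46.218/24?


IP:   00110111.11111001.00101110.11011010
Mask: 11111111.11111111.11111111.00000000
AND operation:
Net:  00110111.11111001.00101110.00000000
Network: 55.249.46.0/24


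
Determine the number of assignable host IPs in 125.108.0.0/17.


Host bits = 32 - 17 = 15
Total addresses = 2^15 = 32768
Usable = total - 2 (network and broadcast)
Usable hosts: 32766


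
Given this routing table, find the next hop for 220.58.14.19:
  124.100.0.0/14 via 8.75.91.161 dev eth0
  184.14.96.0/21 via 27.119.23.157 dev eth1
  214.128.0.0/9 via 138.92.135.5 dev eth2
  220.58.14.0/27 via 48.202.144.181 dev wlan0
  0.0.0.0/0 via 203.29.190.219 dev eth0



Longest prefix match for 220.58.14.19:
  /14 124.100.0.0: no
  /21 184.14.96.0: no
  /9 214.128.0.0: no
  /27 220.58.14.0: MATCH
  /0 0.0.0.0: MATCH
Selected: next-hop 48.202.144.181 via wlan0 (matched /27)


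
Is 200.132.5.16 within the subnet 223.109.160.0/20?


Subnet network: 223.109.160.0
Test IP AND mask: 200.132.0.0
No, 200.132.5.16 is not in 223.109.160.0/20


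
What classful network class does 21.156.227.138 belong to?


First octet: 21
Binary: 00010101
0xxxxxxx -> Class A (1-126)
Class A, default mask 255.0.0.0 (/8)


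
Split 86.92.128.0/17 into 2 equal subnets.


New prefix = 17 + 1 = 18
Each subnet has 16384 addresses
  86.92.128.0/18
  86.92.192.0/18
Subnets: 86.92.128.0/18, 86.92.192.0/18


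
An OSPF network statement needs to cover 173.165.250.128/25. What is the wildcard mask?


Subnet mask: 255.255.255.128
Wildcard = 255.255.255.255 - subnet mask
255 - 255 = 0
255 - 255 = 0
255 - 255 = 0
255 - 128 = 127
Wildcard: 0.0.0.127


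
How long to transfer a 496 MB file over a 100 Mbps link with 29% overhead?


Effective throughput = 100 * (1 - 29/100) = 71 Mbps
File size in Mb = 496 * 8 = 3968 Mb
Time = 3968 / 71
Time = 55.8873 seconds


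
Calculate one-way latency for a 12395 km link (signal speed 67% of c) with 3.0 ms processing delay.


Speed = 0.67 * 3e5 km/s = 201000 km/s
Propagation delay = 12395 / 201000 = 0.0617 s = 61.6667 ms
Processing delay = 3.0 ms
Total one-way latency = 64.6667 ms


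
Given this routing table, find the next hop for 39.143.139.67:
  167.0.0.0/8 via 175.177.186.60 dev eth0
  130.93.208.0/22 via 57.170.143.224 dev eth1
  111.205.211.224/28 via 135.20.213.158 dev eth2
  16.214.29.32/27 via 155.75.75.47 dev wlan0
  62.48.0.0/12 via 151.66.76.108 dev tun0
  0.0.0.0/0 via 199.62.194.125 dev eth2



Longest prefix match for 39.143.139.67:
  /8 167.0.0.0: no
  /22 130.93.208.0: no
  /28 111.205.211.224: no
  /27 16.214.29.32: no
  /12 62.48.0.0: no
  /0 0.0.0.0: MATCH
Selected: next-hop 199.62.194.125 via eth2 (matched /0)


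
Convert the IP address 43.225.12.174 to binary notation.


43 = 00101011
225 = 11100001
12 = 00001100
174 = 10101110
Binary: 00101011.11100001.00001100.10101110


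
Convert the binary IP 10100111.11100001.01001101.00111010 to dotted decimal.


10100111 = 167
11100001 = 225
01001101 = 77
00111010 = 58
IP: 167.225.77.58


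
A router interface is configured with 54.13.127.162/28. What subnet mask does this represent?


/28 means 28 network bits, 4 host bits
Binary: 11111111111111111111111111110000
Mask: 255.255.255.240


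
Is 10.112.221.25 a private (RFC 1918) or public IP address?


RFC 1918 private ranges:
  10.0.0.0/8 (10.0.0.0 - 10.255.255.255)
  172.16.0.0/12 (172.16.0.0 - 172.31.255.255)
  192.168.0.0/16 (192.168.0.0 - 192.168.255.255)
Private (in 10.0.0.0/8)


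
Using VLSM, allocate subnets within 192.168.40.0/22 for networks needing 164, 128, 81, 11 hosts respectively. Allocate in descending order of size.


164 hosts -> /24 (254 usable): 192.168.40.0/24
128 hosts -> /24 (254 usable): 192.168.41.0/24
81 hosts -> /25 (126 usable): 192.168.42.0/25
11 hosts -> /28 (14 usable): 192.168.42.128/28
Allocation: 192.168.40.0/24 (164 hosts, 254 usable); 192.168.41.0/24 (128 hosts, 254 usable); 192.168.42.0/25 (81 hosts, 126 usable); 192.168.42.128/28 (11 hosts, 14 usable)


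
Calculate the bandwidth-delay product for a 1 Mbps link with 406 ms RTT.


BDP = bandwidth * RTT
= 1 Mbps * 406 ms
= 1 * 1e6 * 406 / 1000 bits
= 406000 bits
= 50750 bytes
= 49.5605 KB
BDP = 406000 bits (50750 bytes)


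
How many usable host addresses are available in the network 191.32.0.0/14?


Host bits = 32 - 14 = 18
Total addresses = 2^18 = 262144
Usable = total - 2 (network and broadcast)
Usable hosts: 262142


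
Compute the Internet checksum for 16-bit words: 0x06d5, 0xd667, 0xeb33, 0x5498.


Sum all words (with carry folding):
+ 0x06d5 = 0x06d5
+ 0xd667 = 0xdd3c
+ 0xeb33 = 0xc870
+ 0x5498 = 0x1d09
One's complement: ~0x1d09
Checksum = 0xe2f6


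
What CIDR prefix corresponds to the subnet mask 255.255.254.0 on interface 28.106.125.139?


Binary: 11111111.11111111.11111110.00000000
Count leading 1s
Prefix: /23


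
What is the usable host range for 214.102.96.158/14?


Network: 214.100.0.0
Broadcast: 214.103.255.255
First usable = network + 1
Last usable = broadcast - 1
Range: 214.100.0.1 to 214.103.255.254


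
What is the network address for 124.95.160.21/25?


IP:   01111100.01011111.10100000.00010101
Mask: 11111111.11111111.11111111.10000000
AND operation:
Net:  01111100.01011111.10100000.00000000
Network: 124.95.160.0/25


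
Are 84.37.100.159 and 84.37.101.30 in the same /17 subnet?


Mask: 255.255.128.0
84.37.100.159 AND mask = 84.37.0.0
84.37.101.30 AND mask = 84.37.0.0
Yes, same subnet (84.37.0.0)


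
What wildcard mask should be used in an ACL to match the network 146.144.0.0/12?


Subnet mask: 255.240.0.0
Wildcard = 255.255.255.255 - subnet mask
255 - 255 = 0
255 - 240 = 15
255 - 0 = 255
255 - 0 = 255
Wildcard: 0.15.255.255


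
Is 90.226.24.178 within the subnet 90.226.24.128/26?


Subnet network: 90.226.24.128
Test IP AND mask: 90.226.24.128
Yes, 90.226.24.178 is in 90.226.24.128/26


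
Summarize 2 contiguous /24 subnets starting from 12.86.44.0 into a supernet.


Original prefix: /24
Number of subnets: 2 = 2^1
New prefix = 24 - 1 = 23
Supernet: 12.86.44.0/23


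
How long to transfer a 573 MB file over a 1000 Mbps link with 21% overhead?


Effective throughput = 1000 * (1 - 21/100) = 790 Mbps
File size in Mb = 573 * 8 = 4584 Mb
Time = 4584 / 790
Time = 5.8025 seconds


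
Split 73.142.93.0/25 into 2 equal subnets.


New prefix = 25 + 1 = 26
Each subnet has 64 addresses
  73.142.93.0/26
  73.142.93.64/26
Subnets: 73.142.93.0/26, 73.142.93.64/26


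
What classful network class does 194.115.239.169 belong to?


First octet: 194
Binary: 11000010
110xxxxx -> Class C (192-223)
Class C, default mask 255.255.255.0 (/24)


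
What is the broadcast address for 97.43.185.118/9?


Network: 97.0.0.0/9
Host bits = 23
Set all host bits to 1:
Broadcast: 97.127.255.255


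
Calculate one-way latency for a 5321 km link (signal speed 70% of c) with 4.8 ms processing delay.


Speed = 0.7 * 3e5 km/s = 210000 km/s
Propagation delay = 5321 / 210000 = 0.0253 s = 25.3381 ms
Processing delay = 4.8 ms
Total one-way latency = 30.1381 ms


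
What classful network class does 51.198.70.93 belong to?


First octet: 51
Binary: 00110011
0xxxxxxx -> Class A (1-126)
Class A, default mask 255.0.0.0 (/8)


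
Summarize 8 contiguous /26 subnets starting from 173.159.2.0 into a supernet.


Original prefix: /26
Number of subnets: 8 = 2^3
New prefix = 26 - 3 = 23
Supernet: 173.159.2.0/23


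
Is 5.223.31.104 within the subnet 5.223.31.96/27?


Subnet network: 5.223.31.96
Test IP AND mask: 5.223.31.96
Yes, 5.223.31.104 is in 5.223.31.96/27


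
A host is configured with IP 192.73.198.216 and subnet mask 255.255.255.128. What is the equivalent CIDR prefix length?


Binary: 11111111.11111111.11111111.10000000
Count leading 1s
Prefix: /25


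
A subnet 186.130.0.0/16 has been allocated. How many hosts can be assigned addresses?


Host bits = 32 - 16 = 16
Total addresses = 2^16 = 65536
Usable = total - 2 (network and broadcast)
Usable hosts: 65534


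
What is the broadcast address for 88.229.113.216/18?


Network: 88.229.64.0/18
Host bits = 14
Set all host bits to 1:
Broadcast: 88.229.127.255


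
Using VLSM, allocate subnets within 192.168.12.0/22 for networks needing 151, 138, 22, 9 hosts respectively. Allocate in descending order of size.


151 hosts -> /24 (254 usable): 192.168.12.0/24
138 hosts -> /24 (254 usable): 192.168.13.0/24
22 hosts -> /27 (30 usable): 192.168.14.0/27
9 hosts -> /28 (14 usable): 192.168.14.32/28
Allocation: 192.168.12.0/24 (151 hosts, 254 usable); 192.168.13.0/24 (138 hosts, 254 usable); 192.168.14.0/27 (22 hosts, 30 usable); 192.168.14.32/28 (9 hosts, 14 usable)


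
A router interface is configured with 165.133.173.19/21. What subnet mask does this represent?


/21 means 21 network bits, 11 host bits
Binary: 11111111111111111111100000000000
Mask: 255.255.248.0


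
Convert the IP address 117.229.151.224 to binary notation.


117 = 01110101
229 = 11100101
151 = 10010111
224 = 11100000
Binary: 01110101.11100101.10010111.11100000


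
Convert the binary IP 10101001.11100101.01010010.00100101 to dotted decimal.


10101001 = 169
11100101 = 229
01010010 = 82
00100101 = 37
IP: 169.229.82.37


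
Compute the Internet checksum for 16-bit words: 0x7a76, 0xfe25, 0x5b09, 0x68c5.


Sum all words (with carry folding):
+ 0x7a76 = 0x7a76
+ 0xfe25 = 0x789c
+ 0x5b09 = 0xd3a5
+ 0x68c5 = 0x3c6b
One's complement: ~0x3c6b
Checksum = 0xc394


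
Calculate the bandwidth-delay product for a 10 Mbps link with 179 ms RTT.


BDP = bandwidth * RTT
= 10 Mbps * 179 ms
= 10 * 1e6 * 179 / 1000 bits
= 1790000 bits
= 223750 bytes
= 218.5059 KB
BDP = 1790000 bits (223750 bytes)


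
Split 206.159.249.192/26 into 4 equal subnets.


New prefix = 26 + 2 = 28
Each subnet has 16 addresses
  206.159.249.192/28
  206.159.249.208/28
  206.159.249.224/28
  206.159.249.240/28
Subnets: 206.159.249.192/28, 206.159.249.208/28, 206.159.249.224/28, 206.159.249.240/28


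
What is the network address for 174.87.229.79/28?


IP:   10101110.01010111.11100101.01001111
Mask: 11111111.11111111.11111111.11110000
AND operation:
Net:  10101110.01010111.11100101.01000000
Network: 174.87.229.64/28


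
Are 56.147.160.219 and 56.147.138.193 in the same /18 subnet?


Mask: 255.255.192.0
56.147.160.219 AND mask = 56.147.128.0
56.147.138.193 AND mask = 56.147.128.0
Yes, same subnet (56.147.128.0)


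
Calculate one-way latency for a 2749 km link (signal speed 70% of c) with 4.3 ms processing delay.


Speed = 0.7 * 3e5 km/s = 210000 km/s
Propagation delay = 2749 / 210000 = 0.0131 s = 13.0905 ms
Processing delay = 4.3 ms
Total one-way latency = 17.3905 ms


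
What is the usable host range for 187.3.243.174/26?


Network: 187.3.243.128
Broadcast: 187.3.243.191
First usable = network + 1
Last usable = broadcast - 1
Range: 187.3.243.129 to 187.3.243.190


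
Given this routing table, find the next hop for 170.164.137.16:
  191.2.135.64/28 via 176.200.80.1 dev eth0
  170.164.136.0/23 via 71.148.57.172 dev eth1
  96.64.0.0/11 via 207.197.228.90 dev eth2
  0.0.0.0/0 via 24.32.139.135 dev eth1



Longest prefix match for 170.164.137.16:
  /28 191.2.135.64: no
  /23 170.164.136.0: MATCH
  /11 96.64.0.0: no
  /0 0.0.0.0: MATCH
Selected: next-hop 71.148.57.172 via eth1 (matched /23)


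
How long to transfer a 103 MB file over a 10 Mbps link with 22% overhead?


Effective throughput = 10 * (1 - 22/100) = 7.8 Mbps
File size in Mb = 103 * 8 = 824 Mb
Time = 824 / 7.8
Time = 105.641 seconds


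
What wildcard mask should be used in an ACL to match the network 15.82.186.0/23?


Subnet mask: 255.255.254.0
Wildcard = 255.255.255.255 - subnet mask
255 - 255 = 0
255 - 255 = 0
255 - 254 = 1
255 - 0 = 255
Wildcard: 0.0.1.255


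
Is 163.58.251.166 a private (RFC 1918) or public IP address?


RFC 1918 private ranges:
  10.0.0.0/8 (10.0.0.0 - 10.255.255.255)
  172.16.0.0/12 (172.16.0.0 - 172.31.255.255)
  192.168.0.0/16 (192.168.0.0 - 192.168.255.255)
Public (not in any RFC 1918 range)


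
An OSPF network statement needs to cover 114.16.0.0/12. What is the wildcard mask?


Subnet mask: 255.240.0.0
Wildcard = 255.255.255.255 - subnet mask
255 - 255 = 0
255 - 240 = 15
255 - 0 = 255
255 - 0 = 255
Wildcard: 0.15.255.255


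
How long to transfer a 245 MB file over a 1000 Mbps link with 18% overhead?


Effective throughput = 1000 * (1 - 18/100) = 820.0 Mbps
File size in Mb = 245 * 8 = 1960 Mb
Time = 1960 / 820.0
Time = 2.3902 seconds


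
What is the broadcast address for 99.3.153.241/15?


Network: 99.2.0.0/15
Host bits = 17
Set all host bits to 1:
Broadcast: 99.3.255.255


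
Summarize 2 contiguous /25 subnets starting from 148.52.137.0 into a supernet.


Original prefix: /25
Number of subnets: 2 = 2^1
New prefix = 25 - 1 = 24
Supernet: 148.52.137.0/24


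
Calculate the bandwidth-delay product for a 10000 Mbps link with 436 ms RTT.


BDP = bandwidth * RTT
= 10000 Mbps * 436 ms
= 10000 * 1e6 * 436 / 1000 bits
= 4360000000 bits
= 545000000 bytes
= 532226.5625 KB
BDP = 4360000000 bits (545000000 bytes)


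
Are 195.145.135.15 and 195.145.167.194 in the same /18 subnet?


Mask: 255.255.192.0
195.145.135.15 AND mask = 195.145.128.0
195.145.167.194 AND mask = 195.145.128.0
Yes, same subnet (195.145.128.0)


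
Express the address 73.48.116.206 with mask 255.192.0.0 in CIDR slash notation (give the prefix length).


Binary: 11111111.11000000.00000000.00000000
Count leading 1s
Prefix: /10


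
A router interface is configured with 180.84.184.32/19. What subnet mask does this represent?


/19 means 19 network bits, 13 host bits
Binary: 11111111111111111110000000000000
Mask: 255.255.224.0


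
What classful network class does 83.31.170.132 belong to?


First octet: 83
Binary: 01010011
0xxxxxxx -> Class A (1-126)
Class A, default mask 255.0.0.0 (/8)


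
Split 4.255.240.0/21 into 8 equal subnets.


New prefix = 21 + 3 = 24
Each subnet has 256 addresses
  4.255.240.0/24
  4.255.241.0/24
  4.255.242.0/24
  4.255.243.0/24
  4.255.244.0/24
  4.255.245.0/24
  4.255.246.0/24
  4.255.247.0/24
Subnets: 4.255.240.0/24, 4.255.241.0/24, 4.255.242.0/24, 4.255.243.0/24, 4.255.244.0/24, 4.255.245.0/24, 4.255.246.0/24, 4.255.247.0/24


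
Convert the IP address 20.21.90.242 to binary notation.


20 = 00010100
21 = 00010101
90 = 01011010
242 = 11110010
Binary: 00010100.00010101.01011010.11110010


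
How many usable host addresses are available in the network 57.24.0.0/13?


Host bits = 32 - 13 = 19
Total addresses = 2^19 = 524288
Usable = total - 2 (network and broadcast)
Usable hosts: 524286


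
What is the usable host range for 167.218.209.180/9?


Network: 167.128.0.0
Broadcast: 167.255.255.255
First usable = network + 1
Last usable = broadcast - 1
Range: 167.128.0.1 to 167.255.255.254


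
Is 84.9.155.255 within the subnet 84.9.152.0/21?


Subnet network: 84.9.152.0
Test IP AND mask: 84.9.152.0
Yes, 84.9.155.255 is in 84.9.152.0/21


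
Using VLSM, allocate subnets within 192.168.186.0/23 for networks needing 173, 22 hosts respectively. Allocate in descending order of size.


173 hosts -> /24 (254 usable): 192.168.186.0/24
22 hosts -> /27 (30 usable): 192.168.187.0/27
Allocation: 192.168.186.0/24 (173 hosts, 254 usable); 192.168.187.0/27 (22 hosts, 30 usable)


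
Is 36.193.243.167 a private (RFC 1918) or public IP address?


RFC 1918 private ranges:
  10.0.0.0/8 (10.0.0.0 - 10.255.255.255)
  172.16.0.0/12 (172.16.0.0 - 172.31.255.255)
  192.168.0.0/16 (192.168.0.0 - 192.168.255.255)
Public (not in any RFC 1918 range)


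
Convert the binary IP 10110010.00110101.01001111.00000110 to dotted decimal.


10110010 = 178
00110101 = 53
01001111 = 79
00000110 = 6
IP: 178.53.79.6


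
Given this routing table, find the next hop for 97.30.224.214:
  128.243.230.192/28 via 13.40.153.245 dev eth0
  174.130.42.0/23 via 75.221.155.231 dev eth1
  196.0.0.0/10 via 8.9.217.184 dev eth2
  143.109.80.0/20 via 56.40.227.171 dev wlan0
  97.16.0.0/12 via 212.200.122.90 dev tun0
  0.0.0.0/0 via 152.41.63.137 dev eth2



Longest prefix match for 97.30.224.214:
  /28 128.243.230.192: no
  /23 174.130.42.0: no
  /10 196.0.0.0: no
  /20 143.109.80.0: no
  /12 97.16.0.0: MATCH
  /0 0.0.0.0: MATCH
Selected: next-hop 212.200.122.90 via tun0 (matched /12)


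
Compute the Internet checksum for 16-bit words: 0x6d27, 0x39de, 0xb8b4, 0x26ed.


Sum all words (with carry folding):
+ 0x6d27 = 0x6d27
+ 0x39de = 0xa705
+ 0xb8b4 = 0x5fba
+ 0x26ed = 0x86a7
One's complement: ~0x86a7
Checksum = 0x7958


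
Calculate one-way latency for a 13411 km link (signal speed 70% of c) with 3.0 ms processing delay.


Speed = 0.7 * 3e5 km/s = 210000 km/s
Propagation delay = 13411 / 210000 = 0.0639 s = 63.8619 ms
Processing delay = 3.0 ms
Total one-way latency = 66.8619 ms


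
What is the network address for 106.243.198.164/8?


IP:   01101010.11110011.11000110.10100100
Mask: 11111111.00000000.00000000.00000000
AND operation:
Net:  01101010.00000000.00000000.00000000
Network: 106.0.0.0/8


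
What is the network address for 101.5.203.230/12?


IP:   01100101.00000101.11001011.11100110
Mask: 11111111.11110000.00000000.00000000
AND operation:
Net:  01100101.00000000.00000000.00000000
Network: 101.0.0.0/12


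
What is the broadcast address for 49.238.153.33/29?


Network: 49.238.153.32/29
Host bits = 3
Set all host bits to 1:
Broadcast: 49.238.153.39


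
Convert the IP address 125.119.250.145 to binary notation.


125 = 01111101
119 = 01110111
250 = 11111010
145 = 10010001
Binary: 01111101.01110111.11111010.10010001


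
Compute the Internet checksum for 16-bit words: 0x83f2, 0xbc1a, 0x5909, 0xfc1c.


Sum all words (with carry folding):
+ 0x83f2 = 0x83f2
+ 0xbc1a = 0x400d
+ 0x5909 = 0x9916
+ 0xfc1c = 0x9533
One's complement: ~0x9533
Checksum = 0x6acc


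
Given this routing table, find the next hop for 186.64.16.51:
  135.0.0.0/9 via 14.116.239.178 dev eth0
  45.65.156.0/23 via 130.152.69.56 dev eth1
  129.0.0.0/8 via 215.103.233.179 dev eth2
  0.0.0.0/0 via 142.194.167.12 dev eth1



Longest prefix match for 186.64.16.51:
  /9 135.0.0.0: no
  /23 45.65.156.0: no
  /8 129.0.0.0: no
  /0 0.0.0.0: MATCH
Selected: next-hop 142.194.167.12 via eth1 (matched /0)


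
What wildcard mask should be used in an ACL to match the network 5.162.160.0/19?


Subnet mask: 255.255.224.0
Wildcard = 255.255.255.255 - subnet mask
255 - 255 = 0
255 - 255 = 0
255 - 224 = 31
255 - 0 = 255
Wildcard: 0.0.31.255


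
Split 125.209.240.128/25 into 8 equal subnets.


New prefix = 25 + 3 = 28
Each subnet has 16 addresses
  125.209.240.128/28
  125.209.240.144/28
  125.209.240.160/28
  125.209.240.176/28
  125.209.240.192/28
  125.209.240.208/28
  125.209.240.224/28
  125.209.240.240/28
Subnets: 125.209.240.128/28, 125.209.240.144/28, 125.209.240.160/28, 125.209.240.176/28, 125.209.240.192/28, 125.209.240.208/28, 125.209.240.224/28, 125.209.240.240/28


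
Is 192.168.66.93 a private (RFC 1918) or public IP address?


RFC 1918 private ranges:
  10.0.0.0/8 (10.0.0.0 - 10.255.255.255)
  172.16.0.0/12 (172.16.0.0 - 172.31.255.255)
  192.168.0.0/16 (192.168.0.0 - 192.168.255.255)
Private (in 192.168.0.0/16)


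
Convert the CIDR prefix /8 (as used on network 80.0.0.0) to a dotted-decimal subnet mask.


/8 means 8 network bits, 24 host bits
Binary: 11111111000000000000000000000000
Mask: 255.0.0.0


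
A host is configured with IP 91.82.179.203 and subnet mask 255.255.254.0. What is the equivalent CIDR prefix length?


Binary: 11111111.11111111.11111110.00000000
Count leading 1s
Prefix: /23


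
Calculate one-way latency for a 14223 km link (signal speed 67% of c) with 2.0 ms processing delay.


Speed = 0.67 * 3e5 km/s = 201000 km/s
Propagation delay = 14223 / 201000 = 0.0708 s = 70.7612 ms
Processing delay = 2.0 ms
Total one-way latency = 72.7612 ms


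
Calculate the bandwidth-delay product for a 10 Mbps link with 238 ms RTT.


BDP = bandwidth * RTT
= 10 Mbps * 238 ms
= 10 * 1e6 * 238 / 1000 bits
= 2380000 bits
= 297500 bytes
= 290.5273 KB
BDP = 2380000 bits (297500 bytes)
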